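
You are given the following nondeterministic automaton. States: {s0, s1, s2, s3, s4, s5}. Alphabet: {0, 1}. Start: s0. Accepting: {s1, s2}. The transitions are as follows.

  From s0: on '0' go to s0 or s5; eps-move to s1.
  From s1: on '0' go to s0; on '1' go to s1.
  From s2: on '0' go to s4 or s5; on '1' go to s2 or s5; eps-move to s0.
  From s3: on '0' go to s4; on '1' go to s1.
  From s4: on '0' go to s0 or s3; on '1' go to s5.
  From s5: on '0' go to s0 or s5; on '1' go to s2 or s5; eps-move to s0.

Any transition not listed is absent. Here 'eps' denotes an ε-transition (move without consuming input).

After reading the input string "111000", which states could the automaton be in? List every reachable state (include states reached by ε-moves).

Start: ε-closure({s0}) = {s0, s1}.
Read '1': {s0, s1} → {s1}.
Read '1': {s1} → {s1}.
Read '1': {s1} → {s1}.
Read '0': {s1} → {s0, s1}.
Read '0': {s0, s1} → {s0, s1, s5}.
Read '0': {s0, s1, s5} → {s0, s1, s5}.

{s0, s1, s5}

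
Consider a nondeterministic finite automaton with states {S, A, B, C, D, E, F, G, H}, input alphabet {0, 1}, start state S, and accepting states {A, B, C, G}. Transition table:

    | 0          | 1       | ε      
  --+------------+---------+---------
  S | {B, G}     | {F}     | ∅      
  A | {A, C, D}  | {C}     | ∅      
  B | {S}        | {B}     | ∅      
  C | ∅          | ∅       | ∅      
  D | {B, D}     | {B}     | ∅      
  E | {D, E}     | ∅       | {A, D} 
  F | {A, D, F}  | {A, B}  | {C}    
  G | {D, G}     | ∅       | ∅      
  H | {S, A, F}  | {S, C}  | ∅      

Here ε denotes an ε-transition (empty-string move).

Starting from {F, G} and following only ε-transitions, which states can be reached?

{C, F, G}

Begin with {F, G}.
ε-move F → C; add C.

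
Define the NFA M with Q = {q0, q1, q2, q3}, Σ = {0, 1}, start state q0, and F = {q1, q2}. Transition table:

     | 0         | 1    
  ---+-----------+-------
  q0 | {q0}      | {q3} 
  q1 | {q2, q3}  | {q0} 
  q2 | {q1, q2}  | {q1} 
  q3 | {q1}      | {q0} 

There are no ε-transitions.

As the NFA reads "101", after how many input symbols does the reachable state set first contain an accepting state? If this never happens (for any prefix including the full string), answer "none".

Start in {q0}.
Read '1': q0→{q3}; now {q3}.
Read '0': q3→{q1}; now {q1}.
None of the earlier sets intersect F, but {q1} does.

2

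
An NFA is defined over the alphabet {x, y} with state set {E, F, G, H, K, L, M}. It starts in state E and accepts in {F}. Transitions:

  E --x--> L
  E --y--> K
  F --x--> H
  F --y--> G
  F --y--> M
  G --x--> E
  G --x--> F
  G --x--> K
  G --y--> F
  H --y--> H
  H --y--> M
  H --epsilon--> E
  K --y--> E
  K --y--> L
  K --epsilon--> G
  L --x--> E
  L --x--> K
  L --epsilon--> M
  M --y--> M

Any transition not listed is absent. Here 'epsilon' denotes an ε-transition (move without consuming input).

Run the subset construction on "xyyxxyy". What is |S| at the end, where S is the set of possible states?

0

Start in {E}.
Read 'x': {E} → {L, M}.
Read 'y': {L, M} → {M}.
Read 'y': {M} → {M}.
Read 'x': {M} → ∅.
The set is empty and remains empty for the remaining 3 symbols.
That set has 0 states.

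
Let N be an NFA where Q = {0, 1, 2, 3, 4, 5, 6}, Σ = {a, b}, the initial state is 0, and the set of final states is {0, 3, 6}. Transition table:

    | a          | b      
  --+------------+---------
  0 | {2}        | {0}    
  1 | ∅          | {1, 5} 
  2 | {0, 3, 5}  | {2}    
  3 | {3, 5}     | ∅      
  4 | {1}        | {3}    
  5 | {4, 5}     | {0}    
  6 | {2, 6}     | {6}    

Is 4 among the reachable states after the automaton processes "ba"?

Start in {0}.
Read 'b': {0} → {0}.
Read 'a': {0} → {2}.
State 4 is not in {2}.

No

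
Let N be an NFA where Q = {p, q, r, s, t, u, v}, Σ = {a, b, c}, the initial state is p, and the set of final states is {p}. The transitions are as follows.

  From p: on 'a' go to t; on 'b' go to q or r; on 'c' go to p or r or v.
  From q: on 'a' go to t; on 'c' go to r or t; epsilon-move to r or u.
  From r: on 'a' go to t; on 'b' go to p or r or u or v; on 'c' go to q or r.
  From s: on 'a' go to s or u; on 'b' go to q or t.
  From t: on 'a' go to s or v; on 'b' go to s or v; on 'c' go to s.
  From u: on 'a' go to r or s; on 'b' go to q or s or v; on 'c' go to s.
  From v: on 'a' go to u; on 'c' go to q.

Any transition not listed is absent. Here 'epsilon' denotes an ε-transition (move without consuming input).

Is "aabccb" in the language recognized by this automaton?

Yes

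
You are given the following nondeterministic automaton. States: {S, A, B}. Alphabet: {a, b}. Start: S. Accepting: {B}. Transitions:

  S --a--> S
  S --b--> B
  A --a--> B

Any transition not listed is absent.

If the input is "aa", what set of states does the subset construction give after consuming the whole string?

{S}

Start in {S}.
Read 'a': S→{S}; now {S}.
Read 'a': S→{S}; now {S}.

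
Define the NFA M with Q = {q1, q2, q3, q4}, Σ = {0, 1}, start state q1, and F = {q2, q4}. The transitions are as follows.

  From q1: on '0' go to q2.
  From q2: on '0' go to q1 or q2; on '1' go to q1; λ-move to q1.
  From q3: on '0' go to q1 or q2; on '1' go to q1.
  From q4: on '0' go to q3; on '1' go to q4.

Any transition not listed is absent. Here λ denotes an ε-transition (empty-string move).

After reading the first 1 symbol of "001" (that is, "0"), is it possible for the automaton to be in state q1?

Yes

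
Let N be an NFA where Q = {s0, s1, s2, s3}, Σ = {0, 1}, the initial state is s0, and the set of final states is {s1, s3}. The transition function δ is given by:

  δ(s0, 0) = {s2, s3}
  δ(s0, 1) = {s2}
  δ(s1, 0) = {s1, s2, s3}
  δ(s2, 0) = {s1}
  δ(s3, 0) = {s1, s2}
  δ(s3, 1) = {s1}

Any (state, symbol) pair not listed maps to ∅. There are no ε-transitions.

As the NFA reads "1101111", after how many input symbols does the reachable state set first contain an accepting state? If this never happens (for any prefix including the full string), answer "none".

none

Start in {s0}.
Read '1': s0→{s2}; now {s2}.
Read '1': s2→∅; now ∅.
The set is empty and remains empty for the remaining 5 symbols.
No reachable set along the way intersects F.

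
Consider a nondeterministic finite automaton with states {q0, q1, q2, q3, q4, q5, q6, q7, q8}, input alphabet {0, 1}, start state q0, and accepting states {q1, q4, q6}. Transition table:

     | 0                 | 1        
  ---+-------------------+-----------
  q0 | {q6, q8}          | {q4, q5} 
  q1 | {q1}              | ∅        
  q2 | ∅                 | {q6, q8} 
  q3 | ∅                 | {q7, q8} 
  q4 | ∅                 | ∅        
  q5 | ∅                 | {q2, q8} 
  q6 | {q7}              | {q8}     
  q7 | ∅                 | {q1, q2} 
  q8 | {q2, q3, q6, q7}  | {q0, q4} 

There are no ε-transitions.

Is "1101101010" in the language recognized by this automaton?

Yes

Start in {q0}.
Read '1': {q0} → {q4, q5}.
Read '1': {q4, q5} → {q2, q8}.
Read '0': {q2, q8} → {q2, q3, q6, q7}.
Read '1': {q2, q3, q6, q7} → {q1, q2, q6, q7, q8}.
Read '1': {q1, q2, q6, q7, q8} → {q0, q1, q2, q4, q6, q8}.
Read '0': {q0, q1, q2, q4, q6, q8} → {q1, q2, q3, q6, q7, q8}.
Read '1': {q1, q2, q3, q6, q7, q8} → {q0, q1, q2, q4, q6, q7, q8}.
Read '0': {q0, q1, q2, q4, q6, q7, q8} → {q1, q2, q3, q6, q7, q8}.
Read '1': {q1, q2, q3, q6, q7, q8} → {q0, q1, q2, q4, q6, q7, q8}.
Read '0': {q0, q1, q2, q4, q6, q7, q8} → {q1, q2, q3, q6, q7, q8}.
The final set {q1, q2, q3, q6, q7, q8} contains the accepting states q1, q6.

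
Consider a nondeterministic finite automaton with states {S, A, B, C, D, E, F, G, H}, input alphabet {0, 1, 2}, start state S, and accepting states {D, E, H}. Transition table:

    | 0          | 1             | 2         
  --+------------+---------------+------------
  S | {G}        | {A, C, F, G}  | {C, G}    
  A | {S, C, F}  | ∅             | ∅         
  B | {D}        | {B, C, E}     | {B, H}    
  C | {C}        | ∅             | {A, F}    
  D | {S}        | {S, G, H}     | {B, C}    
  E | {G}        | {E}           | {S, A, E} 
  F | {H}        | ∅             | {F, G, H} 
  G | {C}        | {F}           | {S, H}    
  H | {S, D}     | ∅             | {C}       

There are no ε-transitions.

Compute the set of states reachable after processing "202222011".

{A, C, F, G}

Start in {S}.
Read '2': S→{C, G}; now {C, G}.
Read '0': C→{C}, G→{C}; now {C}.
Read '2': C→{A, F}; now {A, F}.
Read '2': A→∅, F→{F, G, H}; now {F, G, H}.
Read '2': F→{F, G, H}, G→{S, H}, H→{C}; now {S, C, F, G, H}.
Read '2': S→{C, G}, C→{A, F}, F→{F, G, H}, G→{S, H}, H→{C}; now {S, A, C, F, G, H}.
Read '0': S→{G}, A→{S, C, F}, C→{C}, F→{H}, G→{C}, H→{S, D}; now {S, C, D, F, G, H}.
Read '1': S→{A, C, F, G}, C→∅, D→{S, G, H}, F→∅, G→{F}, H→∅; now {S, A, C, F, G, H}.
Read '1': S→{A, C, F, G}, A→∅, C→∅, F→∅, G→{F}, H→∅; now {A, C, F, G}.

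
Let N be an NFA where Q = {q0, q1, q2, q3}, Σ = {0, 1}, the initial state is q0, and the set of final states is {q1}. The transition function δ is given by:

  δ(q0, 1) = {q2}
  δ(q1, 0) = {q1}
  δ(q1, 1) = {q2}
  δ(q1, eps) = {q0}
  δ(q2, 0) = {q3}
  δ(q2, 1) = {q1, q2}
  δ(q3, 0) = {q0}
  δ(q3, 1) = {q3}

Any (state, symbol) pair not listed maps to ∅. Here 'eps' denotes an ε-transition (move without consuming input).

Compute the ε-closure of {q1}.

{q0, q1}

Begin with {q1}.
ε-move q1 → q0; add q0.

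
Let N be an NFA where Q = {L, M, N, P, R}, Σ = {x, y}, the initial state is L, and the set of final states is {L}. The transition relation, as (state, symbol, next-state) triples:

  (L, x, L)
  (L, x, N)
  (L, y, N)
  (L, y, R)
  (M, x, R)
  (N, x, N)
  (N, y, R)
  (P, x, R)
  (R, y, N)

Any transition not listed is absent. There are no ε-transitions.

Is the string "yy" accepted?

Start in {L}.
Read 'y': {L} → {N, R}.
Read 'y': {N, R} → {N, R}.
The final set {N, R} contains no accepting state.

No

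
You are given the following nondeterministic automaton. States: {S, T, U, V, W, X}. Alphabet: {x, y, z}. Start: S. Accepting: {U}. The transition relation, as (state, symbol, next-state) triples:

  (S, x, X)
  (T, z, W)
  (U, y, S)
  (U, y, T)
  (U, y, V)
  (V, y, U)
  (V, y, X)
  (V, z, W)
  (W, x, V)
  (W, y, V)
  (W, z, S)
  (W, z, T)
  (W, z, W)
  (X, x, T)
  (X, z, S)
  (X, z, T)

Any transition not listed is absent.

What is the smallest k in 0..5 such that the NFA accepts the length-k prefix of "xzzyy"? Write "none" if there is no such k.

Start in {S}.
Read 'x': S→{X}; now {X}.
Read 'z': X→{S, T}; now {S, T}.
Read 'z': S→∅, T→{W}; now {W}.
Read 'y': W→{V}; now {V}.
Read 'y': V→{U, X}; now {U, X}.
None of the earlier sets intersect F, but {U, X} does.

5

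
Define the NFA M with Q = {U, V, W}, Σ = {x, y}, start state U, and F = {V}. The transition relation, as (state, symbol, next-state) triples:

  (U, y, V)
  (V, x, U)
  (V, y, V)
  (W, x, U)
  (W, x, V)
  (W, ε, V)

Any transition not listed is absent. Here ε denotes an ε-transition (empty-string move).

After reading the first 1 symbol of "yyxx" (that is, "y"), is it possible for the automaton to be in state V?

Start in {U}.
Read 'y': {U} → {V}.
State V is in {V}.

Yes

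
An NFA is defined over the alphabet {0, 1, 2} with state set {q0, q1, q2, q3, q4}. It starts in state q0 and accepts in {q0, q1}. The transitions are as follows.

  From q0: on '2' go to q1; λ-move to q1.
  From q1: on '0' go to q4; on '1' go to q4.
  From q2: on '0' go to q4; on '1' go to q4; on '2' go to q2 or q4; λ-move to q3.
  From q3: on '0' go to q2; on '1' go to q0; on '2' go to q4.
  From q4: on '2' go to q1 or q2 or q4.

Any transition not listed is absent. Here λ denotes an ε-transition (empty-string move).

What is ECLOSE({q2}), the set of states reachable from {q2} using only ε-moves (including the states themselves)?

Begin with {q2}.
ε-move q2 → q3; add q3.

{q2, q3}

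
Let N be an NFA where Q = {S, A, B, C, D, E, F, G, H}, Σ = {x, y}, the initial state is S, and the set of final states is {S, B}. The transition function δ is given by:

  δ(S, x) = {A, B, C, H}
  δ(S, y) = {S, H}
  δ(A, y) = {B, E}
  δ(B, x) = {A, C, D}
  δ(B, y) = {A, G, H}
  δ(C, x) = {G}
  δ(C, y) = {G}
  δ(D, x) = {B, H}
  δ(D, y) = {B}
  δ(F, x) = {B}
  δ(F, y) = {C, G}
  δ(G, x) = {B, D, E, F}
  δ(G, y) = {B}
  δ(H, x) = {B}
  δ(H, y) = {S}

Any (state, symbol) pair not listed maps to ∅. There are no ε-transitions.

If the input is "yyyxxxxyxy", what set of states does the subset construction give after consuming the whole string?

{S, A, B, C, E, G, H}

Start in {S}.
Read 'y': {S} → {S, H}.
Read 'y': {S, H} → {S, H}.
Read 'y': {S, H} → {S, H}.
Read 'x': {S, H} → {A, B, C, H}.
Read 'x': {A, B, C, H} → {A, B, C, D, G}.
Read 'x': {A, B, C, D, G} → {A, B, C, D, E, F, G, H}.
Read 'x': {A, B, C, D, E, F, G, H} → {A, B, C, D, E, F, G, H}.
Read 'y': {A, B, C, D, E, F, G, H} → {S, A, B, C, E, G, H}.
Read 'x': {S, A, B, C, E, G, H} → {A, B, C, D, E, F, G, H}.
Read 'y': {A, B, C, D, E, F, G, H} → {S, A, B, C, E, G, H}.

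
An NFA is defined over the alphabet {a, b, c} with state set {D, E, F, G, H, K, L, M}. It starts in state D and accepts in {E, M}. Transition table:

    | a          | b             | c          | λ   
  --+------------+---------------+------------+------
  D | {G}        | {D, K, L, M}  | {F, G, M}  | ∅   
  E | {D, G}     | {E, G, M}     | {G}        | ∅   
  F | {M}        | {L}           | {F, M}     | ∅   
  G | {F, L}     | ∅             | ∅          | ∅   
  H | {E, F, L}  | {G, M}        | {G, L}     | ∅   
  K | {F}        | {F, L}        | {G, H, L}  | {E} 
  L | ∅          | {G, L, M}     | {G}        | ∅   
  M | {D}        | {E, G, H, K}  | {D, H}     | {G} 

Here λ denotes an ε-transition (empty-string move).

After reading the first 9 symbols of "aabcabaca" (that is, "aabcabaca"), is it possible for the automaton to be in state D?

Yes

Start in {D}.
Read 'a': D→{G}; now {G}.
Read 'a': G→{F, L}; now {F, L}.
Read 'b': F→{L}, L→{G, L, M}; now {G, L, M}.
Read 'c': G→∅, L→{G}, M→{D, H}; now {D, G, H}.
Read 'a': D→{G}, G→{F, L}, H→{E, F, L}; now {E, F, G, L}.
Read 'b': E→{E, G, M}, F→{L}, G→∅, L→{G, L, M}; now {E, G, L, M}.
Read 'a': E→{D, G}, G→{F, L}, L→∅, M→{D}; now {D, F, G, L}.
Read 'c': D→{F, G, M}, F→{F, M}, G→∅, L→{G}; now {F, G, M}.
Read 'a': F→{M}, G→{F, L}, M→{D}; union {D, F, L, M}; ε-closure = {D, F, G, L, M}.
State D is in {D, F, G, L, M}.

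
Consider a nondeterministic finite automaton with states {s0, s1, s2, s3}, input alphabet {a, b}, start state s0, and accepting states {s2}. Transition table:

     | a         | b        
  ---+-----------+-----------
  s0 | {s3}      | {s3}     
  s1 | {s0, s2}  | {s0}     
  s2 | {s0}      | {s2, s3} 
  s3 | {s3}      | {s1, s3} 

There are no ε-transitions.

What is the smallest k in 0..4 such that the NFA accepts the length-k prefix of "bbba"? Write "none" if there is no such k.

Start in {s0}.
Read 'b': s0→{s3}; now {s3}.
Read 'b': s3→{s1, s3}; now {s1, s3}.
Read 'b': s1→{s0}, s3→{s1, s3}; now {s0, s1, s3}.
Read 'a': s0→{s3}, s1→{s0, s2}, s3→{s3}; now {s0, s2, s3}.
None of the earlier sets intersect F, but {s0, s2, s3} does.

4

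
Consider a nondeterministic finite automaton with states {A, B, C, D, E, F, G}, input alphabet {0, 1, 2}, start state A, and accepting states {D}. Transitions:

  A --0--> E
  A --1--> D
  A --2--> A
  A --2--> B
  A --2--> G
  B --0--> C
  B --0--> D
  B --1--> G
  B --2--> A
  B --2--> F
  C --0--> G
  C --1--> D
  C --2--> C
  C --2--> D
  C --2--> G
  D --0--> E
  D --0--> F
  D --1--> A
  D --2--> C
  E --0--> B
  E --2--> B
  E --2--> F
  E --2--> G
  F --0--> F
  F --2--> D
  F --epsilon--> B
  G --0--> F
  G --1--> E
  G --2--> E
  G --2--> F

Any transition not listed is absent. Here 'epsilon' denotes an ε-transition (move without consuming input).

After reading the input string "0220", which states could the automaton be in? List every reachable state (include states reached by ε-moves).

{B, C, D, E, F}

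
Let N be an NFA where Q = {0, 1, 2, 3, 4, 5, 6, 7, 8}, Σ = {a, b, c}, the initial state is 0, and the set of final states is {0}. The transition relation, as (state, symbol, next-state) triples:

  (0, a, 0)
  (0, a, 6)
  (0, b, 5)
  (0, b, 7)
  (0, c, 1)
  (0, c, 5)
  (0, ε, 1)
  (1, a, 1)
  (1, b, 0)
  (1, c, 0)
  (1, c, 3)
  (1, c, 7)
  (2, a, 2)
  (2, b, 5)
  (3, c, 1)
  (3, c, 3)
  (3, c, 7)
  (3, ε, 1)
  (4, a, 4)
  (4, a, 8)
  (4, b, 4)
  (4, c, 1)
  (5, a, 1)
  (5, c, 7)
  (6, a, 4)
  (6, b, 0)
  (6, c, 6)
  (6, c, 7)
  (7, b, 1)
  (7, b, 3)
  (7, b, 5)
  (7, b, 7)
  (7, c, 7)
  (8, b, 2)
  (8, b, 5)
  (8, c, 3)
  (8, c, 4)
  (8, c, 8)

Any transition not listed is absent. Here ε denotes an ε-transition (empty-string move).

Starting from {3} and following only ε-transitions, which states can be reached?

{1, 3}

Begin with {3}.
ε-move 3 → 1; add 1.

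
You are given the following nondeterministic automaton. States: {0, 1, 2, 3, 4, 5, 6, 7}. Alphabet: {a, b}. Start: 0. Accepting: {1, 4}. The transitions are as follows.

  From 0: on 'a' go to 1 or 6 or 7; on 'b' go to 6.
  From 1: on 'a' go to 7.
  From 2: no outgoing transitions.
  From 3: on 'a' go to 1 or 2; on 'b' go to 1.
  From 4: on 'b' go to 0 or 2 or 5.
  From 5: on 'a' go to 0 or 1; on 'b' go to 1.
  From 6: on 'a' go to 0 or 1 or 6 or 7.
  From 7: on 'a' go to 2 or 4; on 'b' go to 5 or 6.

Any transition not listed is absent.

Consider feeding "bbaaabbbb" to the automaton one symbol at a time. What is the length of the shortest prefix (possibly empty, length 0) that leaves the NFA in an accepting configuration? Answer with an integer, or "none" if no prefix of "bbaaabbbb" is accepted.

none

Start in {0}.
Read 'b': 0→{6}; now {6}.
Read 'b': 6→∅; now ∅.
The set is empty and remains empty for the remaining 7 symbols.
No reachable set along the way intersects F.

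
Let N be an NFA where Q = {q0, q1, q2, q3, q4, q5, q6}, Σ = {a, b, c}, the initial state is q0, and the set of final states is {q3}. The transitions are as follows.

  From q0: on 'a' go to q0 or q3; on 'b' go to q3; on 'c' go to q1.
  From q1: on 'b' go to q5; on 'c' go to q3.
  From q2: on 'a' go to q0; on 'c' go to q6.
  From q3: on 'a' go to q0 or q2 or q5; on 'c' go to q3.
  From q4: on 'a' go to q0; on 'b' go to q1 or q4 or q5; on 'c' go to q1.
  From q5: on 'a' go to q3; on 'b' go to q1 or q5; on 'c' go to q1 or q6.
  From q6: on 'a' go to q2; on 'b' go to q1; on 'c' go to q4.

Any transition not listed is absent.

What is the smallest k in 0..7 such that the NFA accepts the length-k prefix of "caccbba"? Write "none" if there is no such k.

none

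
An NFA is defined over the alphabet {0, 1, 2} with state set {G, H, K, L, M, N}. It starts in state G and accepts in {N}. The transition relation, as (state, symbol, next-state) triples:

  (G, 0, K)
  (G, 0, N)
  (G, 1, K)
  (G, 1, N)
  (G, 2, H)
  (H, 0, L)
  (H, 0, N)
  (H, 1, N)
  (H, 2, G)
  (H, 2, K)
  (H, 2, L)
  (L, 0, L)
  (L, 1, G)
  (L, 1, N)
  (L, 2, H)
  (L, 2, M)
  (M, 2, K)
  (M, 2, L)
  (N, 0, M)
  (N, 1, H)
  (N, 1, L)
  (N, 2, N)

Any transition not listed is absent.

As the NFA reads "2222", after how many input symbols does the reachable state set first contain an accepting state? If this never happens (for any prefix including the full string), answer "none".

none

Start in {G}.
Read '2': G→{H}; now {H}.
Read '2': H→{G, K, L}; now {G, K, L}.
Read '2': G→{H}, K→∅, L→{H, M}; now {H, M}.
Read '2': H→{G, K, L}, M→{K, L}; now {G, K, L}.
No reachable set along the way intersects F.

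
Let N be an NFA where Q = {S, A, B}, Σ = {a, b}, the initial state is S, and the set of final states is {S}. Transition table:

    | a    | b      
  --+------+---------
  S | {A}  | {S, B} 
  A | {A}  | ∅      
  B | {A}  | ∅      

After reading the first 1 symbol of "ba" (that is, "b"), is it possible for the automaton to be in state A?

No

Start in {S}.
Read 'b': {S} → {S, B}.
State A is not in {S, B}.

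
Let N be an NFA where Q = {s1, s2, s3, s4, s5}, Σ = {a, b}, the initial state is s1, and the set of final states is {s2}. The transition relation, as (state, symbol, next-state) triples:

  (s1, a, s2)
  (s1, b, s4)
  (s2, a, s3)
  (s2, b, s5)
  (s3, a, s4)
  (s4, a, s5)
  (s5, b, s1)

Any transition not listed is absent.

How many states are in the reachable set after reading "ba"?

1

Start in {s1}.
Read 'b': s1→{s4}; now {s4}.
Read 'a': s4→{s5}; now {s5}.
That set has 1 state.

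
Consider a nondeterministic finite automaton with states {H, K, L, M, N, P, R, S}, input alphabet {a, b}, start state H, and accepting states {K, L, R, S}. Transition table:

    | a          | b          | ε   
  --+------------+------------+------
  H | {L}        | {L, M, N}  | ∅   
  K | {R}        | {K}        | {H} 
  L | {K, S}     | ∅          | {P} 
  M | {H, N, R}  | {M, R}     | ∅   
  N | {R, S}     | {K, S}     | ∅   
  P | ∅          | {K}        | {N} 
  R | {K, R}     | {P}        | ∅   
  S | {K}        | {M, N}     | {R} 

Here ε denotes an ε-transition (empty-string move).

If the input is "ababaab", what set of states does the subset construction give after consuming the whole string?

Start in {H}.
Read 'a': H→{L}; union {L}; ε-closure = {L, N, P}.
Read 'b': L→∅, N→{K, S}, P→{K}; union {K, S}; ε-closure = {H, K, R, S}.
Read 'a': H→{L}, K→{R}, R→{K, R}, S→{K}; union {K, L, R}; ε-closure = {H, K, L, N, P, R}.
Read 'b': H→{L, M, N}, K→{K}, L→∅, N→{K, S}, P→{K}, R→{P}; union {K, L, M, N, P, S}; ε-closure = {H, K, L, M, N, P, R, S}.
Read 'a': H→{L}, K→{R}, L→{K, S}, M→{H, N, R}, N→{R, S}, P→∅, R→{K, R}, S→{K}; union {H, K, L, N, R, S}; ε-closure = {H, K, L, N, P, R, S}.
Read 'a': H→{L}, K→{R}, L→{K, S}, N→{R, S}, P→∅, R→{K, R}, S→{K}; union {K, L, R, S}; ε-closure = {H, K, L, N, P, R, S}.
Read 'b': H→{L, M, N}, K→{K}, L→∅, N→{K, S}, P→{K}, R→{P}, S→{M, N}; union {K, L, M, N, P, S}; ε-closure = {H, K, L, M, N, P, R, S}.

{H, K, L, M, N, P, R, S}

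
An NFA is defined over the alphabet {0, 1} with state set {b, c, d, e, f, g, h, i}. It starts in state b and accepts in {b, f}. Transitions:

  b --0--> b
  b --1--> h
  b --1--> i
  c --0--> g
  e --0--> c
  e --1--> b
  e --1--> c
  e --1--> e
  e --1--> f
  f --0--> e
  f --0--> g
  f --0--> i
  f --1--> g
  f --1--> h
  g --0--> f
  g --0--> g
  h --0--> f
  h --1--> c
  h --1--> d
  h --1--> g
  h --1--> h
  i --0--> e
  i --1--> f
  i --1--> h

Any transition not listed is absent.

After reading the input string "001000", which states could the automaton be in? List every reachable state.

Start in {b}.
Read '0': {b} → {b}.
Read '0': {b} → {b}.
Read '1': {b} → {h, i}.
Read '0': {h, i} → {e, f}.
Read '0': {e, f} → {c, e, g, i}.
Read '0': {c, e, g, i} → {c, e, f, g}.

{c, e, f, g}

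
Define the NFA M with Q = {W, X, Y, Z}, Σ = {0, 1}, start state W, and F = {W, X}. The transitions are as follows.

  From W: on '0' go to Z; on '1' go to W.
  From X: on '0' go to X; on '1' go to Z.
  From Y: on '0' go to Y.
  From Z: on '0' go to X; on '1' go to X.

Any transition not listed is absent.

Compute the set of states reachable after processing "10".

Start in {W}.
Read '1': W→{W}; now {W}.
Read '0': W→{Z}; now {Z}.

{Z}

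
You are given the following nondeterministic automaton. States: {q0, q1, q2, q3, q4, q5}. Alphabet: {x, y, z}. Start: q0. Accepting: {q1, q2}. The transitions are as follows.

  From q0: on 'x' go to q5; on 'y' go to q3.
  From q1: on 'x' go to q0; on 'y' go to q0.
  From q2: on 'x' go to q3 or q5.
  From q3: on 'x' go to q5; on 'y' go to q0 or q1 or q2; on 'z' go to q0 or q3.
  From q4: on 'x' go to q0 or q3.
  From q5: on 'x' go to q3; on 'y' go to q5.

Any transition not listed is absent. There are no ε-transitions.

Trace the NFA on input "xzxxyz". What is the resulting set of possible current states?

Start in {q0}.
Read 'x': {q0} → {q5}.
Read 'z': {q5} → ∅.
The set is empty and remains empty for the remaining 4 symbols.

∅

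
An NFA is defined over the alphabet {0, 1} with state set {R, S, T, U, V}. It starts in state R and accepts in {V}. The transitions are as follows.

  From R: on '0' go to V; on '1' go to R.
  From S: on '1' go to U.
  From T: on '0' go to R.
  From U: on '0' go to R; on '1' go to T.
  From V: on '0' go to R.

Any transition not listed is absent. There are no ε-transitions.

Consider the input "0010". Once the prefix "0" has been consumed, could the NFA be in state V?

Yes

Start in {R}.
Read '0': {R} → {V}.
State V is in {V}.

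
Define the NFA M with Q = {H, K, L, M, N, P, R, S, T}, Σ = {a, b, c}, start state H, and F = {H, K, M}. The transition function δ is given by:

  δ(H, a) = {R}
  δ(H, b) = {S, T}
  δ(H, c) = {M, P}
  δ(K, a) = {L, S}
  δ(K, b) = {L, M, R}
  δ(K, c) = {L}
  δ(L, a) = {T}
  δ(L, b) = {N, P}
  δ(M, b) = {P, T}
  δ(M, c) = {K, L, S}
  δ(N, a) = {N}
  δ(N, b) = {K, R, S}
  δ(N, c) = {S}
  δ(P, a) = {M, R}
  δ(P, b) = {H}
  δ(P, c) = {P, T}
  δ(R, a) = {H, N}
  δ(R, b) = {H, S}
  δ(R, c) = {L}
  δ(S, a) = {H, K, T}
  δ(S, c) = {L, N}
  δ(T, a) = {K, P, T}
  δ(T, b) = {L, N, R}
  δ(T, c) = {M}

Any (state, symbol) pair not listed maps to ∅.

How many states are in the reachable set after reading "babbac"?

Start in {H}.
Read 'b': {H} → {S, T}.
Read 'a': {S, T} → {H, K, P, T}.
Read 'b': {H, K, P, T} → {H, L, M, N, R, S, T}.
Read 'b': {H, L, M, N, R, S, T} → {H, K, L, N, P, R, S, T}.
Read 'a': {H, K, L, N, P, R, S, T} → {H, K, L, M, N, P, R, S, T}.
Read 'c': {H, K, L, M, N, P, R, S, T} → {K, L, M, N, P, S, T}.
That set has 7 states.

7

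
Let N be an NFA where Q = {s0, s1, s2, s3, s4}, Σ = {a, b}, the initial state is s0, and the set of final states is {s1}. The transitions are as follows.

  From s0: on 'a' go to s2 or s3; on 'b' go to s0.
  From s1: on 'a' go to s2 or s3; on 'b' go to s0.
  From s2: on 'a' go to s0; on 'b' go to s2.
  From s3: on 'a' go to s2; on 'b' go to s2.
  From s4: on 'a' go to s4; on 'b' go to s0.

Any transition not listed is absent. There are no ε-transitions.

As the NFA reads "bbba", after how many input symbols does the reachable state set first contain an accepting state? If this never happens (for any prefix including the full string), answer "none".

none

Start in {s0}.
Read 'b': {s0} → {s0}.
Read 'b': {s0} → {s0}.
Read 'b': {s0} → {s0}.
Read 'a': {s0} → {s2, s3}.
No reachable set along the way intersects F.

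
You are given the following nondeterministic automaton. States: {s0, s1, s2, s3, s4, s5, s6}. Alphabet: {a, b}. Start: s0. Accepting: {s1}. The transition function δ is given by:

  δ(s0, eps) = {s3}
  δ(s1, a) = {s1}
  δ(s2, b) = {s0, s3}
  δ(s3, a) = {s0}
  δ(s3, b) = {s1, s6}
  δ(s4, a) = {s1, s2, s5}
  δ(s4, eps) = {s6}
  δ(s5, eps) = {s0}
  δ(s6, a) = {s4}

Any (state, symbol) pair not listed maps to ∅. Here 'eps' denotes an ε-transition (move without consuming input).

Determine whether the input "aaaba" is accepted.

Start: ε-closure({s0}) = {s0, s3}.
Read 'a': {s0, s3} → {s0, s3}.
Read 'a': {s0, s3} → {s0, s3}.
Read 'a': {s0, s3} → {s0, s3}.
Read 'b': {s0, s3} → {s1, s6}.
Read 'a': {s1, s6} → {s1, s4, s6}.
The final set {s1, s4, s6} contains the accepting state s1.

Yes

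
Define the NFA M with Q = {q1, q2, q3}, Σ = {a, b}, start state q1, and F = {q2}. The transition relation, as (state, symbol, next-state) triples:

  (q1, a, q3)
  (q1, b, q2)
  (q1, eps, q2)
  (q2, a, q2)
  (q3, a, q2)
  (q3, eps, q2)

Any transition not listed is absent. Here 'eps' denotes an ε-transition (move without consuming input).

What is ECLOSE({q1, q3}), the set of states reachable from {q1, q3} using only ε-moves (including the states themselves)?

Begin with {q1, q3}.
ε-move q3 → q2; add q2.

{q1, q2, q3}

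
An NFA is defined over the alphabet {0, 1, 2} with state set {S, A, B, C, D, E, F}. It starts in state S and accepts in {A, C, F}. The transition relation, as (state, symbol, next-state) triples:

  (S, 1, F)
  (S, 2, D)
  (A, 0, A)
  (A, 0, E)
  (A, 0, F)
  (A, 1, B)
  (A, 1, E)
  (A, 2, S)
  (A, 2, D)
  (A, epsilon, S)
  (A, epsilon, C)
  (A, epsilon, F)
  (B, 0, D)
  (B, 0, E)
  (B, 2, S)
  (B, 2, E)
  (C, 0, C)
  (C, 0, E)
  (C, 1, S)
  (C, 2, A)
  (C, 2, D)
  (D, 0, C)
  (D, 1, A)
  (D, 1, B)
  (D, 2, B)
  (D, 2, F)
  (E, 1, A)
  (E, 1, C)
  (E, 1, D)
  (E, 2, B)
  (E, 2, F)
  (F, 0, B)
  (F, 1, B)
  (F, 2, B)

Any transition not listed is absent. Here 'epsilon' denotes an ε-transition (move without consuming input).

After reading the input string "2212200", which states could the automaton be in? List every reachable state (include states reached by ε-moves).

Start in {S}.
Read '2': S→{D}; now {D}.
Read '2': D→{B, F}; now {B, F}.
Read '1': B→∅, F→{B}; now {B}.
Read '2': B→{S, E}; now {S, E}.
Read '2': S→{D}, E→{B, F}; now {B, D, F}.
Read '0': B→{D, E}, D→{C}, F→{B}; now {B, C, D, E}.
Read '0': B→{D, E}, C→{C, E}, D→{C}, E→∅; now {C, D, E}.

{C, D, E}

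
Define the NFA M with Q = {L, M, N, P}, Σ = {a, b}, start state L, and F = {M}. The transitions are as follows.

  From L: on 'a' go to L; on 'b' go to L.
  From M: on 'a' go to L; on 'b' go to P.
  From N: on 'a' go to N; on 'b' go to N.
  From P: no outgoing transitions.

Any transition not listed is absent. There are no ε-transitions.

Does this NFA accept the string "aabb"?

No

Start in {L}.
Read 'a': L→{L}; now {L}.
Read 'a': L→{L}; now {L}.
Read 'b': L→{L}; now {L}.
Read 'b': L→{L}; now {L}.
The final set {L} contains no accepting state.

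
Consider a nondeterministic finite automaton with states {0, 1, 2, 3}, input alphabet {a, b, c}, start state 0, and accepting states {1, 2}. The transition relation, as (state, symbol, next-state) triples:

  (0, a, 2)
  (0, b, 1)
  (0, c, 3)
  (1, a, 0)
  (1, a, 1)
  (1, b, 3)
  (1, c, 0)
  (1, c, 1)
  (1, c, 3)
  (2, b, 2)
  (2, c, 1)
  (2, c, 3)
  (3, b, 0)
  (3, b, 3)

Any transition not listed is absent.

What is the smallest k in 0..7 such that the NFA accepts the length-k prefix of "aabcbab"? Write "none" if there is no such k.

1

Start in {0}.
Read 'a': 0→{2}; now {2}.
None of the earlier sets intersect F, but {2} does.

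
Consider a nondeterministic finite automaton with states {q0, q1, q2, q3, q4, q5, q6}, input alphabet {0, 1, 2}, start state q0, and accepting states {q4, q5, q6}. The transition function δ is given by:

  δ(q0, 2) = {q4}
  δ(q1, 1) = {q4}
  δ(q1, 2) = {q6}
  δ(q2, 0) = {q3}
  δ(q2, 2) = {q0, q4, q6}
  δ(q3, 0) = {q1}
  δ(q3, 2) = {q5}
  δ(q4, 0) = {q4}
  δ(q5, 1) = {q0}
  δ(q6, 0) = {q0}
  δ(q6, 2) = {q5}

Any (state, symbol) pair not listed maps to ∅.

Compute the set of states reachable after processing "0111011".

Start in {q0}.
Read '0': q0→∅; now ∅.
The set is empty and remains empty for the remaining 6 symbols.

∅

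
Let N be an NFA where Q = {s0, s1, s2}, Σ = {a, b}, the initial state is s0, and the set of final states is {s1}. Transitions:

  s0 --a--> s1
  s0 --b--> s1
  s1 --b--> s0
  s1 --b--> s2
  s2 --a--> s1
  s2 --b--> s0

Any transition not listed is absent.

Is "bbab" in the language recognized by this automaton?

No

Start in {s0}.
Read 'b': s0→{s1}; now {s1}.
Read 'b': s1→{s0, s2}; now {s0, s2}.
Read 'a': s0→{s1}, s2→{s1}; now {s1}.
Read 'b': s1→{s0, s2}; now {s0, s2}.
The final set {s0, s2} contains no accepting state.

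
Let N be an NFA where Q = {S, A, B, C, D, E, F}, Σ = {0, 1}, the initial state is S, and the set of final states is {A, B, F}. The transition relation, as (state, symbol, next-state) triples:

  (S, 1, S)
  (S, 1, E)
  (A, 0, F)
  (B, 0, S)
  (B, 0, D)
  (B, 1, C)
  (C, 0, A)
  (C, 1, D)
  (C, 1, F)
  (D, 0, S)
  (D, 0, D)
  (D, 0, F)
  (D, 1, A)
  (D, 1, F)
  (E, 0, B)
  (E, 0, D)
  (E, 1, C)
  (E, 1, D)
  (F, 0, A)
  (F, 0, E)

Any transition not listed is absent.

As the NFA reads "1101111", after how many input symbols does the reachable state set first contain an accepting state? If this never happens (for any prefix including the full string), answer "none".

Start in {S}.
Read '1': S→{S, E}; now {S, E}.
Read '1': S→{S, E}, E→{C, D}; now {S, C, D, E}.
Read '0': S→∅, C→{A}, D→{S, D, F}, E→{B, D}; now {S, A, B, D, F}.
None of the earlier sets intersect F, but {S, A, B, D, F} does.

3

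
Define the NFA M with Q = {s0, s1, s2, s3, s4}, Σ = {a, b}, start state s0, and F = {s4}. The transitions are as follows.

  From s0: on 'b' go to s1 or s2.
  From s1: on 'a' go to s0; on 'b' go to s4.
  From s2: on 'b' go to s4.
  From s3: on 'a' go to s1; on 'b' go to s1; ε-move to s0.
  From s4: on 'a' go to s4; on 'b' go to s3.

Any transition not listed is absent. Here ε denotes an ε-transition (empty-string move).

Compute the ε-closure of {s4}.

Begin with {s4}.
No ε-moves leave this set, so the closure equals the set itself.

{s4}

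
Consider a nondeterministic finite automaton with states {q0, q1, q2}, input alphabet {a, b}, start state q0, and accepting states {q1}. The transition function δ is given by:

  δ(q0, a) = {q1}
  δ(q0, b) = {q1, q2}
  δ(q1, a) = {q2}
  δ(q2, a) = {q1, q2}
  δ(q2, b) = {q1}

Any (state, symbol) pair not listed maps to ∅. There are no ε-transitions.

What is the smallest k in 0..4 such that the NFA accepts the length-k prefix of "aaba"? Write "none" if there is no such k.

1

Start in {q0}.
Read 'a': {q0} → {q1}.
None of the earlier sets intersect F, but {q1} does.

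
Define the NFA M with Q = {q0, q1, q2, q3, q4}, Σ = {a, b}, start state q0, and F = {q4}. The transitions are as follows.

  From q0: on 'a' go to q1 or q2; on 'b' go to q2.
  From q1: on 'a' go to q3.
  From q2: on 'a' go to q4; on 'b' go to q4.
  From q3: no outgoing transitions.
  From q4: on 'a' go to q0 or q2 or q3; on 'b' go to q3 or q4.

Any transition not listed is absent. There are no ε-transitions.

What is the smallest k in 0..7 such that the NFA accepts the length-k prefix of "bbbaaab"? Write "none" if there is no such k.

2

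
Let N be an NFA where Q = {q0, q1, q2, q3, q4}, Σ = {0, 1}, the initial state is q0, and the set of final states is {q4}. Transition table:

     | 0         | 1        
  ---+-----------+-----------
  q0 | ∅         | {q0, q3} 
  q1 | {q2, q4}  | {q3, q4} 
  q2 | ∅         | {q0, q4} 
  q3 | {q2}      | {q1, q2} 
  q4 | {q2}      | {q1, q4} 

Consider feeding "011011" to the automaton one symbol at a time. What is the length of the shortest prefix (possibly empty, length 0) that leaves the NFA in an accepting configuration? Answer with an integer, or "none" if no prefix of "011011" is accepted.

Start in {q0}.
Read '0': q0→∅; now ∅.
The set is empty and remains empty for the remaining 5 symbols.
No reachable set along the way intersects F.

none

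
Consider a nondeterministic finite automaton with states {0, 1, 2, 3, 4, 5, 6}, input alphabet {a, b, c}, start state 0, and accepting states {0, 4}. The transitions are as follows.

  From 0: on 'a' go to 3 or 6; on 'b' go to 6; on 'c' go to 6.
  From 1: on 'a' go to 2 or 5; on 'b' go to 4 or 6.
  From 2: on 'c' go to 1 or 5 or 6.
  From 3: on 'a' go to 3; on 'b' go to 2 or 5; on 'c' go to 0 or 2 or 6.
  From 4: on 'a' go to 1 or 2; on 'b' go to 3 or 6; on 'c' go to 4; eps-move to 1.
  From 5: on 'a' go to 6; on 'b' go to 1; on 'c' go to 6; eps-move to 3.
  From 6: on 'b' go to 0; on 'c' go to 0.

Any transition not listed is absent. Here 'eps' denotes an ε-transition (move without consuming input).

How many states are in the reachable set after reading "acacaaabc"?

6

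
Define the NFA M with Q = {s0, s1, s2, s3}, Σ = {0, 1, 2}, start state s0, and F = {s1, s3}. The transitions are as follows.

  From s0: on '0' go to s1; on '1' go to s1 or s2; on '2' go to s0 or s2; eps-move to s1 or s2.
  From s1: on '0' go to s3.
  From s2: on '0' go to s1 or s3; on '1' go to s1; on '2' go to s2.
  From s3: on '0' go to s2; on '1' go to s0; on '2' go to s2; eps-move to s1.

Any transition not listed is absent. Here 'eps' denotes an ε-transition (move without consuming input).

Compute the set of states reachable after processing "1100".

Start: ε-closure({s0}) = {s0, s1, s2}.
Read '1': {s0, s1, s2} → {s1, s2}.
Read '1': {s1, s2} → {s1}.
Read '0': {s1} → {s1, s3}.
Read '0': {s1, s3} → {s1, s2, s3}.

{s1, s2, s3}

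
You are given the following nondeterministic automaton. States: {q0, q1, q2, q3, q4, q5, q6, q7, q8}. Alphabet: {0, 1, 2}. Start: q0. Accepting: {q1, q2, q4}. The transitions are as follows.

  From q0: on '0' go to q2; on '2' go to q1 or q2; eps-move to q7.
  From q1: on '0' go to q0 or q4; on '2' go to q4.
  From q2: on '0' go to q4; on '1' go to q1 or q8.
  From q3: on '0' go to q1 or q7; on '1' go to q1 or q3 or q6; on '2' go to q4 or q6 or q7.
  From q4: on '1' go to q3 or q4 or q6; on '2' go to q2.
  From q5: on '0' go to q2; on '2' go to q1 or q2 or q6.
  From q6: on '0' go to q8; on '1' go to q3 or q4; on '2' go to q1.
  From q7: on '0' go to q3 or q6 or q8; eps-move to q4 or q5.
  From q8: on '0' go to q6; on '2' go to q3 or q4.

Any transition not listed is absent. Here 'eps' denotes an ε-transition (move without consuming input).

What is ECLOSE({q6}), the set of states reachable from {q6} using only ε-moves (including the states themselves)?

Begin with {q6}.
No ε-moves leave this set, so the closure equals the set itself.

{q6}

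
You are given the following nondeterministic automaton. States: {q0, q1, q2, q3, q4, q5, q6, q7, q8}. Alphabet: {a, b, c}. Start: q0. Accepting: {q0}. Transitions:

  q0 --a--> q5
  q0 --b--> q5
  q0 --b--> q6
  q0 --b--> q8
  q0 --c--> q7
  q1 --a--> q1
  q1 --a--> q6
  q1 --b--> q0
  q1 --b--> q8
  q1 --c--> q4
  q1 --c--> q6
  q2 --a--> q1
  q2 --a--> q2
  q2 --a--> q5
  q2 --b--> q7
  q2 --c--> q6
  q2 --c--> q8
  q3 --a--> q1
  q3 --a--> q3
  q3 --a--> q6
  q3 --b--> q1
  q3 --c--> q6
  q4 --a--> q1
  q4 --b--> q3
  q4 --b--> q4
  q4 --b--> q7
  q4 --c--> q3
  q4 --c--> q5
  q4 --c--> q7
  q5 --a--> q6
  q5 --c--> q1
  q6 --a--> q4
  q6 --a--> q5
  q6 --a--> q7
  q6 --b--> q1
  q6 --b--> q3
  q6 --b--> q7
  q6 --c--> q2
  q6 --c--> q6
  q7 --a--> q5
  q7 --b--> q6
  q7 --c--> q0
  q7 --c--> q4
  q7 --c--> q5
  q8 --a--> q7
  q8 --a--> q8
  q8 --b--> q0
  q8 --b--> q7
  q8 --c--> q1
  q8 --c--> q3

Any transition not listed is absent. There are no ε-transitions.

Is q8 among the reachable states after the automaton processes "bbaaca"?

No

Start in {q0}.
Read 'b': {q0} → {q5, q6, q8}.
Read 'b': {q5, q6, q8} → {q0, q1, q3, q7}.
Read 'a': {q0, q1, q3, q7} → {q1, q3, q5, q6}.
Read 'a': {q1, q3, q5, q6} → {q1, q3, q4, q5, q6, q7}.
Read 'c': {q1, q3, q4, q5, q6, q7} → {q0, q1, q2, q3, q4, q5, q6, q7}.
Read 'a': {q0, q1, q2, q3, q4, q5, q6, q7} → {q1, q2, q3, q4, q5, q6, q7}.
State q8 is not in {q1, q2, q3, q4, q5, q6, q7}.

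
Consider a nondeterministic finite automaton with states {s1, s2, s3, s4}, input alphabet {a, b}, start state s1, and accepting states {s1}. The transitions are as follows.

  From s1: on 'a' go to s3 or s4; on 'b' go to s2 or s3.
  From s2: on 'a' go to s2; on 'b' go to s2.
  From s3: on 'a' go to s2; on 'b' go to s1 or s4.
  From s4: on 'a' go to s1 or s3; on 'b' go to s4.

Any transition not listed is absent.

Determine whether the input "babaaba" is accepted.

No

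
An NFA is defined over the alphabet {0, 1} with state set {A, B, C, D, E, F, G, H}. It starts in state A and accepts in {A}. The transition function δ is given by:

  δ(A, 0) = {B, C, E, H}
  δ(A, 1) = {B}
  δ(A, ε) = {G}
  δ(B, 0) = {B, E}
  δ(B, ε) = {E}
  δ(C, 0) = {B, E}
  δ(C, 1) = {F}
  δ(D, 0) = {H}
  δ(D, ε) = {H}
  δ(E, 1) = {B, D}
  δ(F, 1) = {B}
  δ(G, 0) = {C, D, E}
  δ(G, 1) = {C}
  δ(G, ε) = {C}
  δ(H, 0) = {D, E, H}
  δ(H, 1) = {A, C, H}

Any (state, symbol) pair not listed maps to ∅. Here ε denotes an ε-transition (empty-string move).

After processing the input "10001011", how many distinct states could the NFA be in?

Start: ε-closure({A}) = {A, C, G}.
Read '1': {A, C, G} → {B, C, E, F}.
Read '0': {B, C, E, F} → {B, E}.
Read '0': {B, E} → {B, E}.
Read '0': {B, E} → {B, E}.
Read '1': {B, E} → {B, D, E, H}.
Read '0': {B, D, E, H} → {B, D, E, H}.
Read '1': {B, D, E, H} → {A, B, C, D, E, G, H}.
Read '1': {A, B, C, D, E, G, H} → {A, B, C, D, E, F, G, H}.
That set has 8 states.

8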